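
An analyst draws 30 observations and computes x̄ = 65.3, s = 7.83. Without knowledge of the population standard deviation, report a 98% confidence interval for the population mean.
(61.78, 68.82)

t-interval (σ unknown):
df = n - 1 = 29
t* = 2.462 for 98% confidence

Margin of error = t* · s/√n = 2.462 · 7.83/√30 = 3.52

CI: (61.78, 68.82)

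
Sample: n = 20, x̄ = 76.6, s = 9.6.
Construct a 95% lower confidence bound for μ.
μ ≥ 72.89

Lower bound (one-sided):
t* = 1.729 (one-sided for 95%)
Lower bound = x̄ - t* · s/√n = 76.6 - 1.729 · 9.6/√20 = 72.89

We are 95% confident that μ ≥ 72.89.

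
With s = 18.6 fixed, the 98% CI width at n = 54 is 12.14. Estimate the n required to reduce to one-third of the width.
n ≈ 486

CI width ∝ 1/√n
To reduce width by factor 3, need √n to grow by 3 → need 3² = 9 times as many samples.

Current: n = 54, width = 12.14
New: n = 486, width ≈ 3.94

Width reduced by factor of 12.14/3.94 = 3.08.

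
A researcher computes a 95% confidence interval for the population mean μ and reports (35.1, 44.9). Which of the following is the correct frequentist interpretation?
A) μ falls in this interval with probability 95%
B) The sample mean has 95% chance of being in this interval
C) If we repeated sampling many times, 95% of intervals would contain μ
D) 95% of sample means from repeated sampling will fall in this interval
C

A) Wrong — μ is fixed; the randomness lives in the interval, not in μ.
B) Wrong — x̄ is observed and sits in the interval by construction.
C) Correct — this is the frequentist long-run coverage interpretation.
D) Wrong — coverage applies to intervals containing μ, not to future x̄ values.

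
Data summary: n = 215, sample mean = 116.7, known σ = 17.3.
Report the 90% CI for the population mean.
(114.76, 118.64)

z-interval (σ known):
z* = 1.645 for 90% confidence

Margin of error = z* · σ/√n = 1.645 · 17.3/√215 = 1.94

CI: (116.7 - 1.94, 116.7 + 1.94) = (114.76, 118.64)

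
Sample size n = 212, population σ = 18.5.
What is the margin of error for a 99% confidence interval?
Margin of error = 3.27

Margin of error = z* · σ/√n
= 2.576 · 18.5/√212
= 2.576 · 18.5/14.5602
= 3.27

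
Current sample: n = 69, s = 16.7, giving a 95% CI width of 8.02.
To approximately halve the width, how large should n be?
n ≈ 276

CI width ∝ 1/√n
To reduce width by factor 2, need √n to grow by 2 → need 2² = 4 times as many samples.

Current: n = 69, width = 8.02
New: n = 276, width ≈ 3.96

Width reduced by factor of 8.02/3.96 = 2.03.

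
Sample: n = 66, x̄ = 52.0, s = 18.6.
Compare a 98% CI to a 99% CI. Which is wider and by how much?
99% CI is wider by 1.23

df = 65
98% CI: t* = 2.385, (46.54, 57.46), width = 2 · t* · s/√n = 10.92
99% CI: t* = 2.654, (45.92, 58.08), width = 2 · t* · s/√n = 12.15

The 99% CI is wider by 12.15 - 10.92 = 1.23.
Higher confidence requires a wider interval.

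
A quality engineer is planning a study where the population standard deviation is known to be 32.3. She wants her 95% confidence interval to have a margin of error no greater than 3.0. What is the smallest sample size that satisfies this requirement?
n ≥ 446

For margin E ≤ 3.0:
n ≥ (z* · σ / E)²
n ≥ (1.960 · 32.3 / 3.0)²
n ≥ 445.32

Minimum n = 446 (rounding up)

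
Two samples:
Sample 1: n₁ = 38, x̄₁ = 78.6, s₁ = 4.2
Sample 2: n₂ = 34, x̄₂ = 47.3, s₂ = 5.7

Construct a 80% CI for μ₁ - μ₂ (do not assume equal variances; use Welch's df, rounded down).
(29.76, 32.84)

Difference: x̄₁ - x̄₂ = 31.30
SE = √(s₁²/n₁ + s₂²/n₂) = √(4.2²/38 + 5.7²/34) = 1.1916
df = 60.18 → 60 (Welch–Satterthwaite, rounded down)
t* = 1.296

CI: 31.30 ± 1.296 · 1.1916 = 31.30 ± 1.54 = (29.76, 32.84)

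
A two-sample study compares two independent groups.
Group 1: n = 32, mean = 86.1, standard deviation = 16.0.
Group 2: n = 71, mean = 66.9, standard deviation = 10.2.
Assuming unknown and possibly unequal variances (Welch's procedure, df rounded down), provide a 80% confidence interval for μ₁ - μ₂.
(15.19, 23.21)

Difference: x̄₁ - x̄₂ = 19.20
SE = √(s₁²/n₁ + s₂²/n₂) = √(16.0²/32 + 10.2²/71) = 3.0766
df = 42.76 → 42 (Welch–Satterthwaite, rounded down)
t* = 1.302

CI: 19.20 ± 1.302 · 3.0766 = 19.20 ± 4.01 = (15.19, 23.21)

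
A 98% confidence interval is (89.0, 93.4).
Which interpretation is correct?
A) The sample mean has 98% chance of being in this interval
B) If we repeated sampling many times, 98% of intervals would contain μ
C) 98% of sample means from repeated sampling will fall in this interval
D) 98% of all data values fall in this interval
B

A) Wrong — x̄ is observed and sits in the interval by construction.
B) Correct — this is the frequentist long-run coverage interpretation.
C) Wrong — coverage applies to intervals containing μ, not to future x̄ values.
D) Wrong — a CI is about the parameter μ, not individual data values.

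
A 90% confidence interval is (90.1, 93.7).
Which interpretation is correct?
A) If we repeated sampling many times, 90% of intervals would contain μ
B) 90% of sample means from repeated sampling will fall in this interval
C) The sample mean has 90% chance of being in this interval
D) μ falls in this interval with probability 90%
A

A) Correct — this is the frequentist long-run coverage interpretation.
B) Wrong — coverage applies to intervals containing μ, not to future x̄ values.
C) Wrong — x̄ is observed and sits in the interval by construction.
D) Wrong — μ is fixed; the randomness lives in the interval, not in μ.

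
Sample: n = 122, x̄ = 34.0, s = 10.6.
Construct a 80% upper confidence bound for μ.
μ ≤ 34.81

Upper bound (one-sided):
t* = 0.845 (one-sided for 80%)
Upper bound = x̄ + t* · s/√n = 34.0 + 0.845 · 10.6/√122 = 34.81

We are 80% confident that μ ≤ 34.81.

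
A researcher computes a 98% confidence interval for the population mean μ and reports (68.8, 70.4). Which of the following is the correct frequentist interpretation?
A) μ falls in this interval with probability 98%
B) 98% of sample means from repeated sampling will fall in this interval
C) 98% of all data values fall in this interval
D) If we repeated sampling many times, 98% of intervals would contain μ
D

A) Wrong — μ is fixed; the randomness lives in the interval, not in μ.
B) Wrong — coverage applies to intervals containing μ, not to future x̄ values.
C) Wrong — a CI is about the parameter μ, not individual data values.
D) Correct — this is the frequentist long-run coverage interpretation.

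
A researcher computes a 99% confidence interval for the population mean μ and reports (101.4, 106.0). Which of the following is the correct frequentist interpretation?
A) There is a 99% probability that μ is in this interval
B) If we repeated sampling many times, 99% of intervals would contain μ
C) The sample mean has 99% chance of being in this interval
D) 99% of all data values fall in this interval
B

A) Wrong — μ is fixed; the randomness lives in the interval, not in μ.
B) Correct — this is the frequentist long-run coverage interpretation.
C) Wrong — x̄ is observed and sits in the interval by construction.
D) Wrong — a CI is about the parameter μ, not individual data values.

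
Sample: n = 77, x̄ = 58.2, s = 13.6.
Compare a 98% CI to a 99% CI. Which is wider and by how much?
99% CI is wider by 0.83

df = 76
98% CI: t* = 2.376, (54.52, 61.88), width = 2 · t* · s/√n = 7.36
99% CI: t* = 2.642, (54.11, 62.29), width = 2 · t* · s/√n = 8.19

The 99% CI is wider by 8.19 - 7.36 = 0.83.
Higher confidence requires a wider interval.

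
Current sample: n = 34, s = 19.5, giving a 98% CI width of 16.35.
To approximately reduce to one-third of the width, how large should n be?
n ≈ 306

CI width ∝ 1/√n
To reduce width by factor 3, need √n to grow by 3 → need 3² = 9 times as many samples.

Current: n = 34, width = 16.35
New: n = 306, width ≈ 5.21

Width reduced by factor of 16.35/5.21 = 3.14.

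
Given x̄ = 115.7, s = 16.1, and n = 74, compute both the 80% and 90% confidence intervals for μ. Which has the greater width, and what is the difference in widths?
90% CI is wider by 1.40

df = 73
80% CI: t* = 1.293, (113.28, 118.12), width = 2 · t* · s/√n = 4.84
90% CI: t* = 1.666, (112.58, 118.82), width = 2 · t* · s/√n = 6.24

The 90% CI is wider by 6.24 - 4.84 = 1.40.
Higher confidence requires a wider interval.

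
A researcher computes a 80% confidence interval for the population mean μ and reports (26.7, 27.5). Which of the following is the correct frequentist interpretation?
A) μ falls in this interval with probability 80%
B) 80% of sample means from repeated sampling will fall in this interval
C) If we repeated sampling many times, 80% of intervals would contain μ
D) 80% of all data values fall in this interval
C

A) Wrong — μ is fixed; the randomness lives in the interval, not in μ.
B) Wrong — coverage applies to intervals containing μ, not to future x̄ values.
C) Correct — this is the frequentist long-run coverage interpretation.
D) Wrong — a CI is about the parameter μ, not individual data values.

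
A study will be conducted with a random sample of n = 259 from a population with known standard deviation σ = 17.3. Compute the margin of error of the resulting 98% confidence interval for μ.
Margin of error = 2.50

Margin of error = z* · σ/√n
= 2.326 · 17.3/√259
= 2.326 · 17.3/16.0935
= 2.50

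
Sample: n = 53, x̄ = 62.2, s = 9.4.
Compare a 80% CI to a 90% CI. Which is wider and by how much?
90% CI is wider by 0.98

df = 52
80% CI: t* = 1.298, (60.52, 63.88), width = 2 · t* · s/√n = 3.35
90% CI: t* = 1.675, (60.04, 64.36), width = 2 · t* · s/√n = 4.33

The 90% CI is wider by 4.33 - 3.35 = 0.98.
Higher confidence requires a wider interval.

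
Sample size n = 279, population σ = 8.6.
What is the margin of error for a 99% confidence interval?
Margin of error = 1.33

Margin of error = z* · σ/√n
= 2.576 · 8.6/√279
= 2.576 · 8.6/16.7033
= 1.33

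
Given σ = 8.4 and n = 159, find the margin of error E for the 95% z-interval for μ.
Margin of error = 1.31

Margin of error = z* · σ/√n
= 1.960 · 8.4/√159
= 1.960 · 8.4/12.6095
= 1.31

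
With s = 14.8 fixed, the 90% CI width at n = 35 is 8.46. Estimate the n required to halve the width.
n ≈ 140

CI width ∝ 1/√n
To reduce width by factor 2, need √n to grow by 2 → need 2² = 4 times as many samples.

Current: n = 35, width = 8.46
New: n = 140, width ≈ 4.14

Width reduced by factor of 8.46/4.14 = 2.04.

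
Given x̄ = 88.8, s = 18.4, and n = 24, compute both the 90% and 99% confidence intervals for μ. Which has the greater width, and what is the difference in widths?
99% CI is wider by 8.21

df = 23
90% CI: t* = 1.714, (82.36, 95.24), width = 2 · t* · s/√n = 12.88
99% CI: t* = 2.807, (78.26, 99.34), width = 2 · t* · s/√n = 21.09

The 99% CI is wider by 21.09 - 12.88 = 8.21.
Higher confidence requires a wider interval.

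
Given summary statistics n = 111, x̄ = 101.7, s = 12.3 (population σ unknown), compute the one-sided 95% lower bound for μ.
μ ≥ 99.76

Lower bound (one-sided):
t* = 1.659 (one-sided for 95%)
Lower bound = x̄ - t* · s/√n = 101.7 - 1.659 · 12.3/√111 = 99.76

We are 95% confident that μ ≥ 99.76.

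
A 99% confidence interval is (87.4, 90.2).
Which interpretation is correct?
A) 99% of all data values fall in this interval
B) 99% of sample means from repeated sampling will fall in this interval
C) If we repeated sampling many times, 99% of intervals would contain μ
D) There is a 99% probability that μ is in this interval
C

A) Wrong — a CI is about the parameter μ, not individual data values.
B) Wrong — coverage applies to intervals containing μ, not to future x̄ values.
C) Correct — this is the frequentist long-run coverage interpretation.
D) Wrong — μ is fixed; the randomness lives in the interval, not in μ.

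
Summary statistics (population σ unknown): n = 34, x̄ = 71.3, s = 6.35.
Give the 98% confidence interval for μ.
(68.64, 73.96)

t-interval (σ unknown):
df = n - 1 = 33
t* = 2.445 for 98% confidence

Margin of error = t* · s/√n = 2.445 · 6.35/√34 = 2.66

CI: (68.64, 73.96)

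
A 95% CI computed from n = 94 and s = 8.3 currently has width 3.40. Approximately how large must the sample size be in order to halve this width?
n ≈ 376

CI width ∝ 1/√n
To reduce width by factor 2, need √n to grow by 2 → need 2² = 4 times as many samples.

Current: n = 94, width = 3.40
New: n = 376, width ≈ 1.68

Width reduced by factor of 3.40/1.68 = 2.02.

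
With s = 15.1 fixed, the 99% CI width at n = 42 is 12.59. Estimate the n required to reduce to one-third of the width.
n ≈ 378

CI width ∝ 1/√n
To reduce width by factor 3, need √n to grow by 3 → need 3² = 9 times as many samples.

Current: n = 42, width = 12.59
New: n = 378, width ≈ 4.02

Width reduced by factor of 12.59/4.02 = 3.13.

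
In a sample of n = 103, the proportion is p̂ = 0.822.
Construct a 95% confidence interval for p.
(0.748, 0.896)

Proportion CI:
SE = √(p̂(1-p̂)/n) = √(0.822 · 0.178 / 103) = 0.03769

z* = 1.960
Margin = z* · SE = 1.960 · 0.03769 = 0.0739

CI: 0.822 ± 0.0739 = (0.748, 0.896)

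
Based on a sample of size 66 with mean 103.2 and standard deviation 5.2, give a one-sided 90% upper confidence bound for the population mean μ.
μ ≤ 104.03

Upper bound (one-sided):
t* = 1.295 (one-sided for 90%)
Upper bound = x̄ + t* · s/√n = 103.2 + 1.295 · 5.2/√66 = 104.03

We are 90% confident that μ ≤ 104.03.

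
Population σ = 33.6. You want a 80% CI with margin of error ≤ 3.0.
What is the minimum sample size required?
n ≥ 207

For margin E ≤ 3.0:
n ≥ (z* · σ / E)²
n ≥ (1.282 · 33.6 / 3.0)²
n ≥ 206.16

Minimum n = 207 (rounding up)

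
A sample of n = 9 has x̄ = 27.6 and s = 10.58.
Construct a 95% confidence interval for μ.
(19.47, 35.73)

t-interval (σ unknown):
df = n - 1 = 8
t* = 2.306 for 95% confidence

Margin of error = t* · s/√n = 2.306 · 10.58/√9 = 8.13

CI: (19.47, 35.73)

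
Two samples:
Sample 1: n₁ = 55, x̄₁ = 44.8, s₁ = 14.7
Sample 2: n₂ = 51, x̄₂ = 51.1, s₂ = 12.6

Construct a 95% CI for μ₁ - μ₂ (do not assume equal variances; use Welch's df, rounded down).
(-11.56, -1.04)

Difference: x̄₁ - x̄₂ = -6.30
SE = √(s₁²/n₁ + s₂²/n₂) = √(14.7²/55 + 12.6²/51) = 2.6536
df = 103.38 → 103 (Welch–Satterthwaite, rounded down)
t* = 1.983

CI: -6.30 ± 1.983 · 2.6536 = -6.30 ± 5.26 = (-11.56, -1.04)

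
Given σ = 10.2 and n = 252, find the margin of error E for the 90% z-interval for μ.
Margin of error = 1.06

Margin of error = z* · σ/√n
= 1.645 · 10.2/√252
= 1.645 · 10.2/15.8745
= 1.06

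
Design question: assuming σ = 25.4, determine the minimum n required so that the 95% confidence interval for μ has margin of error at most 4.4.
n ≥ 129

For margin E ≤ 4.4:
n ≥ (z* · σ / E)²
n ≥ (1.960 · 25.4 / 4.4)²
n ≥ 128.02

Minimum n = 129 (rounding up)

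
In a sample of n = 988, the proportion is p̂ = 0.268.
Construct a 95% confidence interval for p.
(0.240, 0.296)

Proportion CI:
SE = √(p̂(1-p̂)/n) = √(0.268 · 0.732 / 988) = 0.01409

z* = 1.960
Margin = z* · SE = 1.960 · 0.01409 = 0.0276

CI: 0.268 ± 0.0276 = (0.240, 0.296)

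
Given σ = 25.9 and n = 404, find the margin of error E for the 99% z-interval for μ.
Margin of error = 3.32

Margin of error = z* · σ/√n
= 2.576 · 25.9/√404
= 2.576 · 25.9/20.0998
= 3.32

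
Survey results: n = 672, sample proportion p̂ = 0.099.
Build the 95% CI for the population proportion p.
(0.076, 0.122)

Proportion CI:
SE = √(p̂(1-p̂)/n) = √(0.099 · 0.901 / 672) = 0.01152

z* = 1.960
Margin = z* · SE = 1.960 · 0.01152 = 0.0226

CI: 0.099 ± 0.0226 = (0.076, 0.122)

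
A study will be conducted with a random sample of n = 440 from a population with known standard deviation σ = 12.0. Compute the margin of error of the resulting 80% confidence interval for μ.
Margin of error = 0.73

Margin of error = z* · σ/√n
= 1.282 · 12.0/√440
= 1.282 · 12.0/20.9762
= 0.73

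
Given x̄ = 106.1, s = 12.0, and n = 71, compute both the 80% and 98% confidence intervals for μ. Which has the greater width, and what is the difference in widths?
98% CI is wider by 3.09

df = 70
80% CI: t* = 1.294, (104.26, 107.94), width = 2 · t* · s/√n = 3.69
98% CI: t* = 2.381, (102.71, 109.49), width = 2 · t* · s/√n = 6.78

The 98% CI is wider by 6.78 - 3.69 = 3.09.
Higher confidence requires a wider interval.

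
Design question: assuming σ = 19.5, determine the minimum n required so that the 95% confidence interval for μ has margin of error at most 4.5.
n ≥ 73

For margin E ≤ 4.5:
n ≥ (z* · σ / E)²
n ≥ (1.960 · 19.5 / 4.5)²
n ≥ 72.14

Minimum n = 73 (rounding up)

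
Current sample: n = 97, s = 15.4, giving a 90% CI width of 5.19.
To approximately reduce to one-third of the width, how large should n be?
n ≈ 873

CI width ∝ 1/√n
To reduce width by factor 3, need √n to grow by 3 → need 3² = 9 times as many samples.

Current: n = 97, width = 5.19
New: n = 873, width ≈ 1.72

Width reduced by factor of 5.19/1.72 = 3.02.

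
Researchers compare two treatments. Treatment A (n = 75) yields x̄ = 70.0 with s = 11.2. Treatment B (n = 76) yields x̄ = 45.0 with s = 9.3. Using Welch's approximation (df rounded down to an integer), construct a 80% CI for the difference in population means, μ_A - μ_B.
(22.84, 27.16)

Difference: x̄₁ - x̄₂ = 25.00
SE = √(s₁²/n₁ + s₂²/n₂) = √(11.2²/75 + 9.3²/76) = 1.6765
df = 143.44 → 143 (Welch–Satterthwaite, rounded down)
t* = 1.287

CI: 25.00 ± 1.287 · 1.6765 = 25.00 ± 2.16 = (22.84, 27.16)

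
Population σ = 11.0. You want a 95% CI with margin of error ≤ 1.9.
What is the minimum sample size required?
n ≥ 129

For margin E ≤ 1.9:
n ≥ (z* · σ / E)²
n ≥ (1.960 · 11.0 / 1.9)²
n ≥ 128.76

Minimum n = 129 (rounding up)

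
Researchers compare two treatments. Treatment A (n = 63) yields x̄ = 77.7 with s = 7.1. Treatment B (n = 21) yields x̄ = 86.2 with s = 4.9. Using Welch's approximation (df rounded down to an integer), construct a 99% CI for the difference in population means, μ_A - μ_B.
(-12.24, -4.76)

Difference: x̄₁ - x̄₂ = -8.50
SE = √(s₁²/n₁ + s₂²/n₂) = √(7.1²/63 + 4.9²/21) = 1.3941
df = 49.90 → 49 (Welch–Satterthwaite, rounded down)
t* = 2.680

CI: -8.50 ± 2.680 · 1.3941 = -8.50 ± 3.74 = (-12.24, -4.76)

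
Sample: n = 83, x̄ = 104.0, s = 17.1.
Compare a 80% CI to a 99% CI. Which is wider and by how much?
99% CI is wider by 5.05

df = 82
80% CI: t* = 1.292, (101.57, 106.43), width = 2 · t* · s/√n = 4.85
99% CI: t* = 2.637, (99.05, 108.95), width = 2 · t* · s/√n = 9.90

The 99% CI is wider by 9.90 - 4.85 = 5.05.
Higher confidence requires a wider interval.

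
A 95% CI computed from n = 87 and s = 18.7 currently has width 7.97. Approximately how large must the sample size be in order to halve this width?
n ≈ 348

CI width ∝ 1/√n
To reduce width by factor 2, need √n to grow by 2 → need 2² = 4 times as many samples.

Current: n = 87, width = 7.97
New: n = 348, width ≈ 3.94

Width reduced by factor of 7.97/3.94 = 2.02.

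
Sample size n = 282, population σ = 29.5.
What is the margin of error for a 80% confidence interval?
Margin of error = 2.25

Margin of error = z* · σ/√n
= 1.282 · 29.5/√282
= 1.282 · 29.5/16.7929
= 2.25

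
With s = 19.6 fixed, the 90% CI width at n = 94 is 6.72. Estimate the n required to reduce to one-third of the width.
n ≈ 846

CI width ∝ 1/√n
To reduce width by factor 3, need √n to grow by 3 → need 3² = 9 times as many samples.

Current: n = 94, width = 6.72
New: n = 846, width ≈ 2.22

Width reduced by factor of 6.72/2.22 = 3.03.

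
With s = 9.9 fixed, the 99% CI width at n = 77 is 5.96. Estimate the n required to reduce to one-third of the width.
n ≈ 693

CI width ∝ 1/√n
To reduce width by factor 3, need √n to grow by 3 → need 3² = 9 times as many samples.

Current: n = 77, width = 5.96
New: n = 693, width ≈ 1.94

Width reduced by factor of 5.96/1.94 = 3.07.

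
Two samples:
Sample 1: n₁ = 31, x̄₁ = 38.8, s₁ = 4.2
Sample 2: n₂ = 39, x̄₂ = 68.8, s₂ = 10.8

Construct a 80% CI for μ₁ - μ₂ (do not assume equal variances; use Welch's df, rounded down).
(-32.45, -27.55)

Difference: x̄₁ - x̄₂ = -30.00
SE = √(s₁²/n₁ + s₂²/n₂) = √(4.2²/31 + 10.8²/39) = 1.8867
df = 51.48 → 51 (Welch–Satterthwaite, rounded down)
t* = 1.298

CI: -30.00 ± 1.298 · 1.8867 = -30.00 ± 2.45 = (-32.45, -27.55)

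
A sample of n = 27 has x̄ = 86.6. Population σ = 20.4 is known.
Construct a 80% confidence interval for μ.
(81.57, 91.63)

z-interval (σ known):
z* = 1.282 for 80% confidence

Margin of error = z* · σ/√n = 1.282 · 20.4/√27 = 5.03

CI: (86.6 - 5.03, 86.6 + 5.03) = (81.57, 91.63)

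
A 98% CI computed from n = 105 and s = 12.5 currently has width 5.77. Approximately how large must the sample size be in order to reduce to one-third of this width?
n ≈ 945

CI width ∝ 1/√n
To reduce width by factor 3, need √n to grow by 3 → need 3² = 9 times as many samples.

Current: n = 105, width = 5.77
New: n = 945, width ≈ 1.89

Width reduced by factor of 5.77/1.89 = 3.05.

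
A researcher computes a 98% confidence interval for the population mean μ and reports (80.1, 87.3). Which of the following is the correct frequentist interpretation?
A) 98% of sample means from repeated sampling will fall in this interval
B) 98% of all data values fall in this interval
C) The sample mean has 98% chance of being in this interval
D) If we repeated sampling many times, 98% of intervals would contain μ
D

A) Wrong — coverage applies to intervals containing μ, not to future x̄ values.
B) Wrong — a CI is about the parameter μ, not individual data values.
C) Wrong — x̄ is observed and sits in the interval by construction.
D) Correct — this is the frequentist long-run coverage interpretation.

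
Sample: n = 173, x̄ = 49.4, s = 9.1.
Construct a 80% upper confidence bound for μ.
μ ≤ 49.98

Upper bound (one-sided):
t* = 0.844 (one-sided for 80%)
Upper bound = x̄ + t* · s/√n = 49.4 + 0.844 · 9.1/√173 = 49.98

We are 80% confident that μ ≤ 49.98.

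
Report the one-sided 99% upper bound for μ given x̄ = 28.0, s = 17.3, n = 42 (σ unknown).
μ ≤ 34.46

Upper bound (one-sided):
t* = 2.421 (one-sided for 99%)
Upper bound = x̄ + t* · s/√n = 28.0 + 2.421 · 17.3/√42 = 34.46

We are 99% confident that μ ≤ 34.46.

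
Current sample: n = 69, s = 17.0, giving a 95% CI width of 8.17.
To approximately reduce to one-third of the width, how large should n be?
n ≈ 621

CI width ∝ 1/√n
To reduce width by factor 3, need √n to grow by 3 → need 3² = 9 times as many samples.

Current: n = 69, width = 8.17
New: n = 621, width ≈ 2.68

Width reduced by factor of 8.17/2.68 = 3.05.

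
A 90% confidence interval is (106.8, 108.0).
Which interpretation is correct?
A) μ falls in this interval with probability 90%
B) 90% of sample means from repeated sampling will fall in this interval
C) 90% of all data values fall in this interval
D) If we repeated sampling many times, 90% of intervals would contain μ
D

A) Wrong — μ is fixed; the randomness lives in the interval, not in μ.
B) Wrong — coverage applies to intervals containing μ, not to future x̄ values.
C) Wrong — a CI is about the parameter μ, not individual data values.
D) Correct — this is the frequentist long-run coverage interpretation.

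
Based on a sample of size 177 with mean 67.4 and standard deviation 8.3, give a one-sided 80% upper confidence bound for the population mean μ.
μ ≤ 67.93

Upper bound (one-sided):
t* = 0.844 (one-sided for 80%)
Upper bound = x̄ + t* · s/√n = 67.4 + 0.844 · 8.3/√177 = 67.93

We are 80% confident that μ ≤ 67.93.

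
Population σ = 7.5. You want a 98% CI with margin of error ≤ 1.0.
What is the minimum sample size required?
n ≥ 305

For margin E ≤ 1.0:
n ≥ (z* · σ / E)²
n ≥ (2.326 · 7.5 / 1.0)²
n ≥ 304.33

Minimum n = 305 (rounding up)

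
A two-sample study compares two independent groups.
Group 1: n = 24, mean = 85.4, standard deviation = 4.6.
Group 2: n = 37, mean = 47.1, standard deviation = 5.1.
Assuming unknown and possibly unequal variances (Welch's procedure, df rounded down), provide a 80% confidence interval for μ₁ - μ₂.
(36.67, 39.93)

Difference: x̄₁ - x̄₂ = 38.30
SE = √(s₁²/n₁ + s₂²/n₂) = √(4.6²/24 + 5.1²/37) = 1.2588
df = 52.84 → 52 (Welch–Satterthwaite, rounded down)
t* = 1.298

CI: 38.30 ± 1.298 · 1.2588 = 38.30 ± 1.63 = (36.67, 39.93)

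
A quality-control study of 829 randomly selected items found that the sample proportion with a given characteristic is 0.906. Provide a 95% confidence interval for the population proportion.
(0.886, 0.926)

Proportion CI:
SE = √(p̂(1-p̂)/n) = √(0.906 · 0.094 / 829) = 0.01014

z* = 1.960
Margin = z* · SE = 1.960 · 0.01014 = 0.0199

CI: 0.906 ± 0.0199 = (0.886, 0.926)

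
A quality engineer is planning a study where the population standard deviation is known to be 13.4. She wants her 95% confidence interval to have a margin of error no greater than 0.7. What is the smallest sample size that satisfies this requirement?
n ≥ 1408

For margin E ≤ 0.7:
n ≥ (z* · σ / E)²
n ≥ (1.960 · 13.4 / 0.7)²
n ≥ 1407.75

Minimum n = 1408 (rounding up)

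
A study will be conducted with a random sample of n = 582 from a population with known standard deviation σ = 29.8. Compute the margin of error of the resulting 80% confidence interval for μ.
Margin of error = 1.58

Margin of error = z* · σ/√n
= 1.282 · 29.8/√582
= 1.282 · 29.8/24.1247
= 1.58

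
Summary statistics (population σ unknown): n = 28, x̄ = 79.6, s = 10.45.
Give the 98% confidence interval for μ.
(74.72, 84.48)

t-interval (σ unknown):
df = n - 1 = 27
t* = 2.473 for 98% confidence

Margin of error = t* · s/√n = 2.473 · 10.45/√28 = 4.88

CI: (74.72, 84.48)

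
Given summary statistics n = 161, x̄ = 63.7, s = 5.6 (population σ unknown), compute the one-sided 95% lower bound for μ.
μ ≥ 62.97

Lower bound (one-sided):
t* = 1.654 (one-sided for 95%)
Lower bound = x̄ - t* · s/√n = 63.7 - 1.654 · 5.6/√161 = 62.97

We are 95% confident that μ ≥ 62.97.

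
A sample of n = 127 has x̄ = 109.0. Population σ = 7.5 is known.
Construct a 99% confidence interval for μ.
(107.29, 110.71)

z-interval (σ known):
z* = 2.576 for 99% confidence

Margin of error = z* · σ/√n = 2.576 · 7.5/√127 = 1.71

CI: (109.0 - 1.71, 109.0 + 1.71) = (107.29, 110.71)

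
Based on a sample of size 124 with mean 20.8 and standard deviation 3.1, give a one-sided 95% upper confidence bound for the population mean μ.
μ ≤ 21.26

Upper bound (one-sided):
t* = 1.657 (one-sided for 95%)
Upper bound = x̄ + t* · s/√n = 20.8 + 1.657 · 3.1/√124 = 21.26

We are 95% confident that μ ≤ 21.26.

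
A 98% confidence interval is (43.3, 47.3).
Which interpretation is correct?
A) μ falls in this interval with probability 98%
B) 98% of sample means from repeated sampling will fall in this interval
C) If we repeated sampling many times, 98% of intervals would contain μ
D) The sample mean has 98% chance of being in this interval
C

A) Wrong — μ is fixed; the randomness lives in the interval, not in μ.
B) Wrong — coverage applies to intervals containing μ, not to future x̄ values.
C) Correct — this is the frequentist long-run coverage interpretation.
D) Wrong — x̄ is observed and sits in the interval by construction.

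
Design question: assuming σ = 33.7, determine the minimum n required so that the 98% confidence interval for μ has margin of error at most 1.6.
n ≥ 2401

For margin E ≤ 1.6:
n ≥ (z* · σ / E)²
n ≥ (2.326 · 33.7 / 1.6)²
n ≥ 2400.15

Minimum n = 2401 (rounding up)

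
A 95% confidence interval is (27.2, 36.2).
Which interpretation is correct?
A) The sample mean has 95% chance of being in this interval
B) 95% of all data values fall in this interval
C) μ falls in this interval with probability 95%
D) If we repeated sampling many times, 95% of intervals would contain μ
D

A) Wrong — x̄ is observed and sits in the interval by construction.
B) Wrong — a CI is about the parameter μ, not individual data values.
C) Wrong — μ is fixed; the randomness lives in the interval, not in μ.
D) Correct — this is the frequentist long-run coverage interpretation.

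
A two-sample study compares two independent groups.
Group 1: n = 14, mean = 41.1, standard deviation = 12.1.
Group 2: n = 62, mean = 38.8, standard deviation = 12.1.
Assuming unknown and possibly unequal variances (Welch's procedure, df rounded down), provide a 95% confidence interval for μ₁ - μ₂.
(-5.19, 9.79)

Difference: x̄₁ - x̄₂ = 2.30
SE = √(s₁²/n₁ + s₂²/n₂) = √(12.1²/14 + 12.1²/62) = 3.5804
df = 19.32 → 19 (Welch–Satterthwaite, rounded down)
t* = 2.093

CI: 2.30 ± 2.093 · 3.5804 = 2.30 ± 7.49 = (-5.19, 9.79)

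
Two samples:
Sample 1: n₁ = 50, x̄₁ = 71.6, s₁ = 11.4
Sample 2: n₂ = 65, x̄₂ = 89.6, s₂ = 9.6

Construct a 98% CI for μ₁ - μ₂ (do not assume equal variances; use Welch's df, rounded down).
(-22.74, -13.26)

Difference: x̄₁ - x̄₂ = -18.00
SE = √(s₁²/n₁ + s₂²/n₂) = √(11.4²/50 + 9.6²/65) = 2.0043
df = 95.32 → 95 (Welch–Satterthwaite, rounded down)
t* = 2.366

CI: -18.00 ± 2.366 · 2.0043 = -18.00 ± 4.74 = (-22.74, -13.26)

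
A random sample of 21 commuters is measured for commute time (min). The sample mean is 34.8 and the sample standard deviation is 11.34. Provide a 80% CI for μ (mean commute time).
(31.52, 38.08)

t-interval (σ unknown):
df = n - 1 = 20
t* = 1.325 for 80% confidence

Margin of error = t* · s/√n = 1.325 · 11.34/√21 = 3.28

CI: (31.52, 38.08)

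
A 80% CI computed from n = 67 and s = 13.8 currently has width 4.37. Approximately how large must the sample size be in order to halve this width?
n ≈ 268

CI width ∝ 1/√n
To reduce width by factor 2, need √n to grow by 2 → need 2² = 4 times as many samples.

Current: n = 67, width = 4.37
New: n = 268, width ≈ 2.17

Width reduced by factor of 4.37/2.17 = 2.01.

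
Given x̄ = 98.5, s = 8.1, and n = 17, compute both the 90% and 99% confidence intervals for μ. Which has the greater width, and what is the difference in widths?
99% CI is wider by 4.62

df = 16
90% CI: t* = 1.746, (95.07, 101.93), width = 2 · t* · s/√n = 6.86
99% CI: t* = 2.921, (92.76, 104.24), width = 2 · t* · s/√n = 11.48

The 99% CI is wider by 11.48 - 6.86 = 4.62.
Higher confidence requires a wider interval.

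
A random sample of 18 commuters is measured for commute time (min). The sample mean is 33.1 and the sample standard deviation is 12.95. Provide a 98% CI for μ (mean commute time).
(25.26, 40.94)

t-interval (σ unknown):
df = n - 1 = 17
t* = 2.567 for 98% confidence

Margin of error = t* · s/√n = 2.567 · 12.95/√18 = 7.84

CI: (25.26, 40.94)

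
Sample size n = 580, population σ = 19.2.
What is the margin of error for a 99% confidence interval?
Margin of error = 2.05

Margin of error = z* · σ/√n
= 2.576 · 19.2/√580
= 2.576 · 19.2/24.0832
= 2.05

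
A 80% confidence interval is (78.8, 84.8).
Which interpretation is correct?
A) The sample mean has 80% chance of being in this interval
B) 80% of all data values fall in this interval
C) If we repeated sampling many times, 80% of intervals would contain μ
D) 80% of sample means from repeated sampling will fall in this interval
C

A) Wrong — x̄ is observed and sits in the interval by construction.
B) Wrong — a CI is about the parameter μ, not individual data values.
C) Correct — this is the frequentist long-run coverage interpretation.
D) Wrong — coverage applies to intervals containing μ, not to future x̄ values.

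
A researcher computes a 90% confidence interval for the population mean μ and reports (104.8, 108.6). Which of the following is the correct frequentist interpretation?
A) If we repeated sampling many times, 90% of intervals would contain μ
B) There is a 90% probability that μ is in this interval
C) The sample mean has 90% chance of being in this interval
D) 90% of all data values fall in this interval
A

A) Correct — this is the frequentist long-run coverage interpretation.
B) Wrong — μ is fixed; the randomness lives in the interval, not in μ.
C) Wrong — x̄ is observed and sits in the interval by construction.
D) Wrong — a CI is about the parameter μ, not individual data values.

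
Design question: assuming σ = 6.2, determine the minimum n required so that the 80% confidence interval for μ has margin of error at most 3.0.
n ≥ 8

For margin E ≤ 3.0:
n ≥ (z* · σ / E)²
n ≥ (1.282 · 6.2 / 3.0)²
n ≥ 7.02

Minimum n = 8 (rounding up)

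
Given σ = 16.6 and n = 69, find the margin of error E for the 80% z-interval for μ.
Margin of error = 2.56

Margin of error = z* · σ/√n
= 1.282 · 16.6/√69
= 1.282 · 16.6/8.3066
= 2.56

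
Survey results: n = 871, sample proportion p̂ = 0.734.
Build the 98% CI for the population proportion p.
(0.699, 0.769)

Proportion CI:
SE = √(p̂(1-p̂)/n) = √(0.734 · 0.266 / 871) = 0.01497

z* = 2.326
Margin = z* · SE = 2.326 · 0.01497 = 0.0348

CI: 0.734 ± 0.0348 = (0.699, 0.769)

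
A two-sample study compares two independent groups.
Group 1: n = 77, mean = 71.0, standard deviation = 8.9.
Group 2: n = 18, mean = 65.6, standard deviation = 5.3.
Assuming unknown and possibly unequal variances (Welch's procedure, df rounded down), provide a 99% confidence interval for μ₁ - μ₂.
(1.06, 9.74)

Difference: x̄₁ - x̄₂ = 5.40
SE = √(s₁²/n₁ + s₂²/n₂) = √(8.9²/77 + 5.3²/18) = 1.6091
df = 42.65 → 42 (Welch–Satterthwaite, rounded down)
t* = 2.698

CI: 5.40 ± 2.698 · 1.6091 = 5.40 ± 4.34 = (1.06, 9.74)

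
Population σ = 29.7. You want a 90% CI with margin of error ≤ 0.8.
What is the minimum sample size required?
n ≥ 3730

For margin E ≤ 0.8:
n ≥ (z* · σ / E)²
n ≥ (1.645 · 29.7 / 0.8)²
n ≥ 3729.62

Minimum n = 3730 (rounding up)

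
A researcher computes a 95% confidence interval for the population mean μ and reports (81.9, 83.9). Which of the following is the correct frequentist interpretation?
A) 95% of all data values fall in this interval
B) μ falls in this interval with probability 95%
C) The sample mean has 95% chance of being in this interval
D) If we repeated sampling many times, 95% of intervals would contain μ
D

A) Wrong — a CI is about the parameter μ, not individual data values.
B) Wrong — μ is fixed; the randomness lives in the interval, not in μ.
C) Wrong — x̄ is observed and sits in the interval by construction.
D) Correct — this is the frequentist long-run coverage interpretation.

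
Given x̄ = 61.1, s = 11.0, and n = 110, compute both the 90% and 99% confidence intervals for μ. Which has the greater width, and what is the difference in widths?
99% CI is wider by 2.02

df = 109
90% CI: t* = 1.659, (59.36, 62.84), width = 2 · t* · s/√n = 3.48
99% CI: t* = 2.622, (58.35, 63.85), width = 2 · t* · s/√n = 5.50

The 99% CI is wider by 5.50 - 3.48 = 2.02.
Higher confidence requires a wider interval.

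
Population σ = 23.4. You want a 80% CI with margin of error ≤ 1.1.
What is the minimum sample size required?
n ≥ 744

For margin E ≤ 1.1:
n ≥ (z* · σ / E)²
n ≥ (1.282 · 23.4 / 1.1)²
n ≥ 743.74

Minimum n = 744 (rounding up)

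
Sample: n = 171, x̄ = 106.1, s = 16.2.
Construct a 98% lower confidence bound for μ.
μ ≥ 103.54

Lower bound (one-sided):
t* = 2.070 (one-sided for 98%)
Lower bound = x̄ - t* · s/√n = 106.1 - 2.070 · 16.2/√171 = 103.54

We are 98% confident that μ ≥ 103.54.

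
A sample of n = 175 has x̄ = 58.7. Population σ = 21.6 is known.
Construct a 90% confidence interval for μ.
(56.01, 61.39)

z-interval (σ known):
z* = 1.645 for 90% confidence

Margin of error = z* · σ/√n = 1.645 · 21.6/√175 = 2.69

CI: (58.7 - 2.69, 58.7 + 2.69) = (56.01, 61.39)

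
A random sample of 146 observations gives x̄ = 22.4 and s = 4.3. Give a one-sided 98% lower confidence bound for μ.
μ ≥ 21.66

Lower bound (one-sided):
t* = 2.072 (one-sided for 98%)
Lower bound = x̄ - t* · s/√n = 22.4 - 2.072 · 4.3/√146 = 21.66

We are 98% confident that μ ≥ 21.66.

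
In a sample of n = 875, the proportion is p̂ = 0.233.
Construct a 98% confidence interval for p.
(0.200, 0.266)

Proportion CI:
SE = √(p̂(1-p̂)/n) = √(0.233 · 0.767 / 875) = 0.01429

z* = 2.326
Margin = z* · SE = 2.326 · 0.01429 = 0.0332

CI: 0.233 ± 0.0332 = (0.200, 0.266)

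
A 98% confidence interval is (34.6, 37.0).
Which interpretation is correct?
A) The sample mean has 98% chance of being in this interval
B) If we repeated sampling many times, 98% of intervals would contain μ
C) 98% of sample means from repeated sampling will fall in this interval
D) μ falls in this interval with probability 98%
B

A) Wrong — x̄ is observed and sits in the interval by construction.
B) Correct — this is the frequentist long-run coverage interpretation.
C) Wrong — coverage applies to intervals containing μ, not to future x̄ values.
D) Wrong — μ is fixed; the randomness lives in the interval, not in μ.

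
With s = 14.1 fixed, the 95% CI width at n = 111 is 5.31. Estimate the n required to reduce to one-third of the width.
n ≈ 999

CI width ∝ 1/√n
To reduce width by factor 3, need √n to grow by 3 → need 3² = 9 times as many samples.

Current: n = 111, width = 5.31
New: n = 999, width ≈ 1.75

Width reduced by factor of 5.31/1.75 = 3.03.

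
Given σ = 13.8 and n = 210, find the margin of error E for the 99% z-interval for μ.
Margin of error = 2.45

Margin of error = z* · σ/√n
= 2.576 · 13.8/√210
= 2.576 · 13.8/14.4914
= 2.45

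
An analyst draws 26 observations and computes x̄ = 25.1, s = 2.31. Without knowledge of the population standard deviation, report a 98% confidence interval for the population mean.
(23.97, 26.23)

t-interval (σ unknown):
df = n - 1 = 25
t* = 2.485 for 98% confidence

Margin of error = t* · s/√n = 2.485 · 2.31/√26 = 1.13

CI: (23.97, 26.23)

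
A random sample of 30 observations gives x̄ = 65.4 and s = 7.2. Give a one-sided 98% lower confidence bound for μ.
μ ≥ 62.57

Lower bound (one-sided):
t* = 2.150 (one-sided for 98%)
Lower bound = x̄ - t* · s/√n = 65.4 - 2.150 · 7.2/√30 = 62.57

We are 98% confident that μ ≥ 62.57.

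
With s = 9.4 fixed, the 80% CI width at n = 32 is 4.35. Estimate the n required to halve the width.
n ≈ 128

CI width ∝ 1/√n
To reduce width by factor 2, need √n to grow by 2 → need 2² = 4 times as many samples.

Current: n = 32, width = 4.35
New: n = 128, width ≈ 2.14

Width reduced by factor of 4.35/2.14 = 2.03.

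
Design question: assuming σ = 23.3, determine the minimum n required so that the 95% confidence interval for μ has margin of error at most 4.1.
n ≥ 125

For margin E ≤ 4.1:
n ≥ (z* · σ / E)²
n ≥ (1.960 · 23.3 / 4.1)²
n ≥ 124.07

Minimum n = 125 (rounding up)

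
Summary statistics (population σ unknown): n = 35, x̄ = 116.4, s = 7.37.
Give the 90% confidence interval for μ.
(114.29, 118.51)

t-interval (σ unknown):
df = n - 1 = 34
t* = 1.691 for 90% confidence

Margin of error = t* · s/√n = 1.691 · 7.37/√35 = 2.11

CI: (114.29, 118.51)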